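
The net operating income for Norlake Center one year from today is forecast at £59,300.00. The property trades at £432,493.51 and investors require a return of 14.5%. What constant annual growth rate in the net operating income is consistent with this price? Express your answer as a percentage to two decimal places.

0.79%

P = D₁/(r−g) ⇒ g = r − D₁/P = 0.145 − £59,300.00/£432,493.51 = 0.007888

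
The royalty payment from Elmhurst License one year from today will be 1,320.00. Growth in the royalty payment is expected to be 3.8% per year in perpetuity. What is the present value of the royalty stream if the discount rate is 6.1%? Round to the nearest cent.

57391.30

Growing perpetuity: P = D₁ / (r − g) = 1,320.0000 / (0.061 − 0.038) = 57,391.30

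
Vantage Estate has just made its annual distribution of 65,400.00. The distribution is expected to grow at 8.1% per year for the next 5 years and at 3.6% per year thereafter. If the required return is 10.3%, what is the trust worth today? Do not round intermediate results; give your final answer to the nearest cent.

1222298.40

D_1 = 70697.40000
D_2 = 76423.88940
D_3 = 82614.22444
D_4 = 89305.97662
D_5 = 96539.76073
Terminal value at year 5: TV = D_5×(1+g_2)/(r−g_2) = 100015.19211/0.067 = 1492764.06140
P_0 = D_1/(1+r)^1 + D_2/(1+r)^2 + D_3/(1+r)^3 + D_4/(1+r)^4 + D_5/(1+r)^5 + TV/(1+r)^5
    = 64095.55757 + 62817.13303 + 61564.20744 + 60336.27221 + 59132.82888 + 914352.39880 = 1222298.39793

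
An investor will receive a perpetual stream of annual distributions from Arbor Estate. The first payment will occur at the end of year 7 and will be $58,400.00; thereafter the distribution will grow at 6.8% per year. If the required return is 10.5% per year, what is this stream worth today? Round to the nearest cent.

Value at end of year 6: C₁ / (r − g) = $58,400.00 / (0.105 − 0.068) = $1,578,378.3784
Discount to today: PV = $1,578,378.3784 / (1 + 0.105)^6 = $1,578,378.3784 / 1.820429 = $867,036.65

$867036.65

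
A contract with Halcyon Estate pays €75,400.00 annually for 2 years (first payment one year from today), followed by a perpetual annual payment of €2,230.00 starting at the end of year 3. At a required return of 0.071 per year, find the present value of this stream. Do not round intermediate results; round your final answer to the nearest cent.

PV of 2-year annuity: €75,400.00 × [1 − (1+0.071)^−2] / 0.071 = 136135.84867
Perpetuity value at year 2: €2,230.00 / 0.071 = 31408.45070
PV of perpetuity: 31408.45070 / (1+0.071)^2 = 27382.15173
Total PV = 136135.84867 + 27382.15173 = 163518.00041

€163518.00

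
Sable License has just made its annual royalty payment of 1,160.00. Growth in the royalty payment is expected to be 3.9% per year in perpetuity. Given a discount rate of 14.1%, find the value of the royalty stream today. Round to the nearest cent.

11816.08

D₁ = D₀ × (1 + g) = 1,160.00 × 1.039 = 1,205.2400
Growing perpetuity: P = D₁ / (r − g) = 1,205.2400 / (0.141 − 0.039) = 11,816.08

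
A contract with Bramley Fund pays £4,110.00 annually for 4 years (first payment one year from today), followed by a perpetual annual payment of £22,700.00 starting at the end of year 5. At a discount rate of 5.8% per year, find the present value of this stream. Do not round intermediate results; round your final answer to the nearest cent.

£326666.89

PV of 4-year annuity: £4,110.00 × [1 − (1+0.058)^−4] / 0.058 = 14307.04933
Perpetuity value at year 4: £22,700.00 / 0.058 = 391379.31034
PV of perpetuity: 391379.31034 / (1+0.058)^4 = 312359.84082
Total PV = 14307.04933 + 312359.84082 = 326666.89015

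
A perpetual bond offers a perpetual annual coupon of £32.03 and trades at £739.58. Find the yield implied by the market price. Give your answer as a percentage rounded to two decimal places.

P = C/r ⇒ r = C/P = £32.03/£739.58 = 0.043308

4.33%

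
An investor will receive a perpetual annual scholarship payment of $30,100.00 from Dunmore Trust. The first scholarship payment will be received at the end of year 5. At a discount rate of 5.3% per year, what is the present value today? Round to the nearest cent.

Value at end of year 4: C / r = $30,100.00 / 0.053 = $567,924.5283
Discount to today: PV = $567,924.5283 / (1 + 0.053)^4 = $567,924.5283 / 1.229457 = $461,931.03

$461931.03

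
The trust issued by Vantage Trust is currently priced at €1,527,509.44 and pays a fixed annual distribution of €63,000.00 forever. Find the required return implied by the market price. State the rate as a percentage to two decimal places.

P = C/r ⇒ r = C/P = €63,000.00/€1,527,509.44 = 0.041244

4.12%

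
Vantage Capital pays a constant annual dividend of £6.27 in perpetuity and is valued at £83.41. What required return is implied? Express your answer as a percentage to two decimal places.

P = C/r ⇒ r = C/P = £6.27/£83.41 = 0.075171

7.52%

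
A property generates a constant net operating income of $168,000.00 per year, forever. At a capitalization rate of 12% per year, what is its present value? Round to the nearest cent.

Level perpetuity: PV = C / r = $168,000.00 / 0.12 = $1,400,000.00

$1400000.00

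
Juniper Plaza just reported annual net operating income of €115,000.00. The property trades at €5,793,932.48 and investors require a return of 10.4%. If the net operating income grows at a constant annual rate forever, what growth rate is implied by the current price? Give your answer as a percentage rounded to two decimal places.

8.25%

P = D₀(1+g)/(r−g) ⇒ P(r−g) = D₀(1+g) ⇒ g(P+D₀) = P·r − D₀
g = (P·r − D₀)/(P + D₀) = (€5,793,932.48×0.104 − €115,000.00) / (€5,793,932.48 + €115,000.00) = 0.082514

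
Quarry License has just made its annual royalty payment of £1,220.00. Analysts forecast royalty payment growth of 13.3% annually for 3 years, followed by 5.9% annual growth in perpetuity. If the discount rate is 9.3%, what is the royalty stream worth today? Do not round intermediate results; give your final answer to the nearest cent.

£46260.37

D_1 = 1382.26000
D_2 = 1566.10058
D_3 = 1774.39196
Terminal value at year 3: TV = D_3×(1+g_2)/(r−g_2) = 1879.08108/0.034 = 55267.09067
P_0 = D_1/(1+r)^1 + D_2/(1+r)^2 + D_3/(1+r)^3 + TV/(1+r)^3
    = 1264.64776 + 1310.92947 + 1358.90493 + 42325.89181 = 46260.37397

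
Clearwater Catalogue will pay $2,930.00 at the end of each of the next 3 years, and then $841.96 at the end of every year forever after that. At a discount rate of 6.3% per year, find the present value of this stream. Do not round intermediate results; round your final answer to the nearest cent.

PV of 3-year annuity: $2,930.00 × [1 − (1+0.063)^−3] / 0.063 = 7788.65611
Perpetuity value at year 3: $841.96 / 0.063 = 13364.44444
PV of perpetuity: 13364.44444 / (1+0.063)^3 = 11126.30899
Total PV = 7788.65611 + 11126.30899 = 18914.96509

$18914.97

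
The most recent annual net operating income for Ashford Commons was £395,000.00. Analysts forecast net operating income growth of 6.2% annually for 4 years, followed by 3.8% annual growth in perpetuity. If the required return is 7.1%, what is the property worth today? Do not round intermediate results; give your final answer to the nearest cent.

£13559233.00

D_1 = 419490.00000
D_2 = 445498.38000
D_3 = 473119.27956
D_4 = 502452.67489
Terminal value at year 4: TV = D_4×(1+g_2)/(r−g_2) = 521545.87654/0.033 = 15804420.50117
P_0 = D_1/(1+r)^1 + D_2/(1+r)^2 + D_3/(1+r)^3 + D_4/(1+r)^4 + TV/(1+r)^4
    = 391680.67227 + 388389.23805 + 385125.46294 + 381889.11451 + 12012148.51097 = 13559232.99873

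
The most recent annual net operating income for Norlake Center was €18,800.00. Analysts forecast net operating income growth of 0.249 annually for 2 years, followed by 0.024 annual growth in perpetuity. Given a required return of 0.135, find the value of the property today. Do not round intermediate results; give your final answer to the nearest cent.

€253478.05

D_1 = 23481.20000
D_2 = 29328.01880
Terminal value at year 2: TV = D_2×(1+g_2)/(r−g_2) = 30031.89125/0.111 = 270557.57884
P_0 = D_1/(1+r)^1 + D_2/(1+r)^2 + TV/(1+r)^2
    = 20688.28194 + 22766.22391 + 210023.54312 = 253478.04897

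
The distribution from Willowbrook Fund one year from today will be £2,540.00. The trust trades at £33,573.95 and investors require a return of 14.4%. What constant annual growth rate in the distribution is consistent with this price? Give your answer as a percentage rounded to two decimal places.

P = D₁/(r−g) ⇒ g = r − D₁/P = 0.144 − £2,540.00/£33,573.95 = 0.068346

6.83%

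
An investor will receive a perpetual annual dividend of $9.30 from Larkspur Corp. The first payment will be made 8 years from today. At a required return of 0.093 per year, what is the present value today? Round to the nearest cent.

Value at end of year 7: C / r = $9.30 / 0.093 = $100.0000
Discount to today: PV = $100.0000 / (1 + 0.093)^7 = $100.0000 / 1.863550 = $53.66

$53.66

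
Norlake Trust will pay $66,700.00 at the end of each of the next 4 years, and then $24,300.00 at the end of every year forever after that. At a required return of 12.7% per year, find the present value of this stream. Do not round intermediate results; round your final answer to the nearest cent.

$318246.35

PV of 4-year annuity: $66,700.00 × [1 − (1+0.127)^−4] / 0.127 = 199640.29195
Perpetuity value at year 4: $24,300.00 / 0.127 = 191338.58268
PV of perpetuity: 191338.58268 / (1+0.127)^4 = 118606.06252
Total PV = 199640.29195 + 118606.06252 = 318246.35447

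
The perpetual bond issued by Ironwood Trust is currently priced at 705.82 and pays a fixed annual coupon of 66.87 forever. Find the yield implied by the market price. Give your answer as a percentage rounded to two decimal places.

9.47%

P = C/r ⇒ r = C/P = 66.87/705.82 = 0.094741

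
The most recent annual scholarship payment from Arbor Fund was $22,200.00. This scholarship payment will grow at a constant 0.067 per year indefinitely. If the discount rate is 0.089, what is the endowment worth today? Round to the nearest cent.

$1076700.00

D₁ = D₀ × (1 + g) = $22,200.00 × 1.067 = $23,687.4000
Growing perpetuity: P = D₁ / (r − g) = $23,687.4000 / (0.089 − 0.067) = $1,076,700.00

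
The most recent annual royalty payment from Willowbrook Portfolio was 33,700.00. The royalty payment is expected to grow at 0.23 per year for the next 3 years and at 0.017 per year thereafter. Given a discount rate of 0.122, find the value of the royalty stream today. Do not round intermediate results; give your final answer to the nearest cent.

551871.69

D_1 = 41451.00000
D_2 = 50984.73000
D_3 = 62711.21790
Terminal value at year 3: TV = D_3×(1+g_2)/(r−g_2) = 63777.30860/0.105 = 607402.93909
P_0 = D_1/(1+r)^1 + D_2/(1+r)^2 + D_3/(1+r)^3 + TV/(1+r)^3
    = 36943.85027 + 40499.94281 + 44398.33302 + 430029.56842 = 551871.69452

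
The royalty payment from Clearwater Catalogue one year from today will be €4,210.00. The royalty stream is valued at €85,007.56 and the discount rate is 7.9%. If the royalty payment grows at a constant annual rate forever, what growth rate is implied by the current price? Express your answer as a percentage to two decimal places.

2.95%

P = D₁/(r−g) ⇒ g = r − D₁/P = 0.079 − €4,210.00/€85,007.56 = 0.029475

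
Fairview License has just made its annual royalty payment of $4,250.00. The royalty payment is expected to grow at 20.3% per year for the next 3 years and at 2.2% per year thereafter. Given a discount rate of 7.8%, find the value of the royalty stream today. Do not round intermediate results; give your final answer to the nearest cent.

$123735.52

D_1 = 5112.75000
D_2 = 6150.63825
D_3 = 7399.21781
Terminal value at year 3: TV = D_3×(1+g_2)/(r−g_2) = 7562.00061/0.056 = 135035.72512
P_0 = D_1/(1+r)^1 + D_2/(1+r)^2 + D_3/(1+r)^3 + TV/(1+r)^3
    = 4742.81076 + 5292.76563 + 5906.49077 + 107793.45652 = 123735.52368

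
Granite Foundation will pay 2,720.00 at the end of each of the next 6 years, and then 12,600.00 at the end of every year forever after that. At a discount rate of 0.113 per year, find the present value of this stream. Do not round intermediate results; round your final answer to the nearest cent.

70065.47

PV of 6-year annuity: 2,720.00 × [1 − (1+0.113)^−6] / 0.113 = 11408.29599
Perpetuity value at year 6: 12,600.00 / 0.113 = 111504.42478
PV of perpetuity: 111504.42478 / (1+0.113)^6 = 58657.17130
Total PV = 11408.29599 + 58657.17130 = 70065.46729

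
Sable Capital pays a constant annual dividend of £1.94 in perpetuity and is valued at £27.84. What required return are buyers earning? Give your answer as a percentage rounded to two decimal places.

6.97%

P = C/r ⇒ r = C/P = £1.94/£27.84 = 0.069684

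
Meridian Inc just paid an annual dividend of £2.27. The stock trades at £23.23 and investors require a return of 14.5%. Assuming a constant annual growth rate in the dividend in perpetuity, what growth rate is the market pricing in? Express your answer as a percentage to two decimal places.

4.31%

P = D₀(1+g)/(r−g) ⇒ P(r−g) = D₀(1+g) ⇒ g(P+D₀) = P·r − D₀
g = (P·r − D₀)/(P + D₀) = (£23.23×0.145 − £2.27) / (£23.23 + £2.27) = 0.043073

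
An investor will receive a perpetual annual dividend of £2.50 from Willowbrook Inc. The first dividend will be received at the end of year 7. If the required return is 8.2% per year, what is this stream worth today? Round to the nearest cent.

Value at end of year 6: C / r = £2.50 / 0.082 = £30.4878
Discount to today: PV = £30.4878 / (1 + 0.082)^6 = £30.4878 / 1.604588 = £19.00

£19.00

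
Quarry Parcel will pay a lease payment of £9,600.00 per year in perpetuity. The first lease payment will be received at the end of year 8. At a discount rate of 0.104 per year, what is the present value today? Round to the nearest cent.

£46180.05

Value at end of year 7: C / r = £9,600.00 / 0.104 = £92,307.6923
Discount to today: PV = £92,307.6923 / (1 + 0.104)^7 = £92,307.6923 / 1.998865 = £46,180.05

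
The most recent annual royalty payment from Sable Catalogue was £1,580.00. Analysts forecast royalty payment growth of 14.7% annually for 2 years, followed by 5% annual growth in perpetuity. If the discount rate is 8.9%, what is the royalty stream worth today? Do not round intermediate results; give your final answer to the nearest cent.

D_1 = 1812.26000
D_2 = 2078.66222
Terminal value at year 2: TV = D_2×(1+g_2)/(r−g_2) = 2182.59533/0.039 = 55963.98285
P_0 = D_1/(1+r)^1 + D_2/(1+r)^2 + TV/(1+r)^2
    = 1664.15060 + 1752.78304 + 47190.31272 = 50607.24636

£50607.25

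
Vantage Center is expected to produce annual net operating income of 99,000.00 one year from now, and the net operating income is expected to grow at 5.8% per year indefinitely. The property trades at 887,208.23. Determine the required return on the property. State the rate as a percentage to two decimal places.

P = D₁/(r − g) ⇒ r = D₁/P + g = 99,000.0000/887,208.23 + 0.058 = 0.111586 + 0.058 = 0.169586

16.96%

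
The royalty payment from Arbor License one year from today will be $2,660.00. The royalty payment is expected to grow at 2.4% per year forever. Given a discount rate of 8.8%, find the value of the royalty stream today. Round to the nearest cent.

Growing perpetuity: P = D₁ / (r − g) = $2,660.0000 / (0.088 − 0.024) = $41,562.50

$41562.50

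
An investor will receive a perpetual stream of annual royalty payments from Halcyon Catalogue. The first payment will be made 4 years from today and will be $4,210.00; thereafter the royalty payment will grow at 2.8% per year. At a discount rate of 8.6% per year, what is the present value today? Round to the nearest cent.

$56671.49

Value at end of year 3: C₁ / (r − g) = $4,210.00 / (0.086 − 0.028) = $72,586.2069
Discount to today: PV = $72,586.2069 / (1 + 0.086)^3 = $72,586.2069 / 1.280824 = $56,671.49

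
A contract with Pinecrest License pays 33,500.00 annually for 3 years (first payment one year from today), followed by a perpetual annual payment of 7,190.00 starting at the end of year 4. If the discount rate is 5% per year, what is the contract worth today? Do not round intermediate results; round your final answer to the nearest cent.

215448.66

PV of 3-year annuity: 33,500.00 × [1 − (1+0.05)^−3] / 0.05 = 91228.80898
Perpetuity value at year 3: 7,190.00 / 0.05 = 143800.00000
PV of perpetuity: 143800.00000 / (1+0.05)^3 = 124219.84667
Total PV = 91228.80898 + 124219.84667 = 215448.65565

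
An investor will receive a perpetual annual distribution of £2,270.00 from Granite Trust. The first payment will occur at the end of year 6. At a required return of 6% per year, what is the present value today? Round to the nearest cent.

Value at end of year 5: C / r = £2,270.00 / 0.06 = £37,833.3333
Discount to today: PV = £37,833.3333 / (1 + 0.06)^5 = £37,833.3333 / 1.338226 = £28,271.27

£28271.27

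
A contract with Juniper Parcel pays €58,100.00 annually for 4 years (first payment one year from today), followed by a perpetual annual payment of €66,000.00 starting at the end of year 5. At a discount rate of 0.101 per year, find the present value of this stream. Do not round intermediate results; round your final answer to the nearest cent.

€628477.52

PV of 4-year annuity: €58,100.00 × [1 − (1+0.101)^−4] / 0.101 = 183771.21777
Perpetuity value at year 4: €66,000.00 / 0.101 = 653465.34653
PV of perpetuity: 653465.34653 / (1+0.101)^4 = 444706.30397
Total PV = 183771.21777 + 444706.30397 = 628477.52174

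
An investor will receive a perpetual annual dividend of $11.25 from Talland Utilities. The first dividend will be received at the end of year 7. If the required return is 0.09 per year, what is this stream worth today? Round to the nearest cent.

Value at end of year 6: C / r = $11.25 / 0.09 = $125.0000
Discount to today: PV = $125.0000 / (1 + 0.09)^6 = $125.0000 / 1.677100 = $74.53

$74.53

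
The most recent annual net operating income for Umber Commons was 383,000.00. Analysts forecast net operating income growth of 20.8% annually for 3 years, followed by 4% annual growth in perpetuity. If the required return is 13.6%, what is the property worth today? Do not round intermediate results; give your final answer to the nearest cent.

D_1 = 462664.00000
D_2 = 558898.11200
D_3 = 675148.91930
Terminal value at year 3: TV = D_3×(1+g_2)/(r−g_2) = 702154.87607/0.096 = 7314113.29237
P_0 = D_1/(1+r)^1 + D_2/(1+r)^2 + D_3/(1+r)^3 + TV/(1+r)^3
    = 407274.64789 + 433087.82980 + 460537.05844 + 4989151.46648 = 6290051.00261

6290051.00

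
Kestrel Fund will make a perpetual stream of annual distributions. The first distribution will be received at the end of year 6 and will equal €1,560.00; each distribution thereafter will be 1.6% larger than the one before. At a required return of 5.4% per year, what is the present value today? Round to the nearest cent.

Value at end of year 5: C₁ / (r − g) = €1,560.00 / (0.054 − 0.016) = €41,052.6316
Discount to today: PV = €41,052.6316 / (1 + 0.054)^5 = €41,052.6316 / 1.300778 = €31,560.07

€31560.07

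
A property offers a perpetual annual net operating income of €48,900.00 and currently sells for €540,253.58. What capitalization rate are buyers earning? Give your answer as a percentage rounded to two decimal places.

9.05%

P = C/r ⇒ r = C/P = €48,900.00/€540,253.58 = 0.090513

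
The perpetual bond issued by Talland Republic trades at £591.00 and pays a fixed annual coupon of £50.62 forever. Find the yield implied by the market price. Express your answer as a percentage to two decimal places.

P = C/r ⇒ r = C/P = £50.62/£591.00 = 0.085651

8.57%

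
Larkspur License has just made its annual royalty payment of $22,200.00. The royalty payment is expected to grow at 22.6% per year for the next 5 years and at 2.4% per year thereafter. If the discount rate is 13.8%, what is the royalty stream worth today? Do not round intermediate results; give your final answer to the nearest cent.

$428957.97

D_1 = 27217.20000
D_2 = 33368.28720
D_3 = 40909.52011
D_4 = 50155.07165
D_5 = 61490.11784
Terminal value at year 5: TV = D_5×(1+g_2)/(r−g_2) = 62965.88067/0.114 = 552332.28660
P_0 = D_1/(1+r)^1 + D_2/(1+r)^2 + D_3/(1+r)^3 + D_4/(1+r)^4 + D_5/(1+r)^5 + TV/(1+r)^5
    = 23916.69596 + 25766.14169 + 27758.60256 + 29905.13773 + 32217.66156 + 289393.73193 = 428957.97144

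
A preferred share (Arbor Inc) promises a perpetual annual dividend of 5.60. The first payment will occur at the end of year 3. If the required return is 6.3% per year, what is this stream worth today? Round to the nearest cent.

78.66

Value at end of year 2: C / r = 5.60 / 0.063 = 88.8889
Discount to today: PV = 88.8889 / (1 + 0.063)^2 = 88.8889 / 1.129969 = 78.66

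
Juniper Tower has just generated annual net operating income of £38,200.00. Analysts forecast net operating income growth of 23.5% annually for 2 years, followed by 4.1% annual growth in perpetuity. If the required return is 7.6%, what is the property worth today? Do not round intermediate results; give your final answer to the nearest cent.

£1590939.72

D_1 = 47177.00000
D_2 = 58263.59500
Terminal value at year 2: TV = D_2×(1+g_2)/(r−g_2) = 60652.40239/0.035 = 1732925.78271
P_0 = D_1/(1+r)^1 + D_2/(1+r)^2 + TV/(1+r)^2
    = 43844.79554 + 50323.71979 + 1496771.20852 = 1590939.72384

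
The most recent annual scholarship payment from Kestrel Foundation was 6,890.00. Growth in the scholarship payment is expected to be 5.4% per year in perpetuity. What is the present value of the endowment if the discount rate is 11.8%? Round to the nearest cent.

113469.69

D₁ = D₀ × (1 + g) = 6,890.00 × 1.054 = 7,262.0600
Growing perpetuity: P = D₁ / (r − g) = 7,262.0600 / (0.118 − 0.054) = 113,469.69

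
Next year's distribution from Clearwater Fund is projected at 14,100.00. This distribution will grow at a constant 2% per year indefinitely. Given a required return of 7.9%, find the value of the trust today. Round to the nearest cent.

238983.05

Growing perpetuity: P = D₁ / (r − g) = 14,100.0000 / (0.079 − 0.02) = 238,983.05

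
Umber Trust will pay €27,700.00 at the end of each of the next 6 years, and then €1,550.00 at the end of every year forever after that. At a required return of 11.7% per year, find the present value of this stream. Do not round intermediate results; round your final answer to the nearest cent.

PV of 6-year annuity: €27,700.00 × [1 − (1+0.117)^−6] / 0.117 = 114860.23060
Perpetuity value at year 6: €1,550.00 / 0.117 = 13247.86325
PV of perpetuity: 13247.86325 / (1+0.117)^6 = 6820.66623
Total PV = 114860.23060 + 6820.66623 = 121680.89683

€121680.90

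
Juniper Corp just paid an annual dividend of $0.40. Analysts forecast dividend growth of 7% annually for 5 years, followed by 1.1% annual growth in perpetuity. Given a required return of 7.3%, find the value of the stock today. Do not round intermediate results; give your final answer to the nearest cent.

D_1 = 0.42800
D_2 = 0.45796
D_3 = 0.49002
D_4 = 0.52432
D_5 = 0.56102
Terminal value at year 5: TV = D_5×(1+g_2)/(r−g_2) = 0.56719/0.062 = 9.14826
P_0 = D_1/(1+r)^1 + D_2/(1+r)^2 + D_3/(1+r)^3 + D_4/(1+r)^4 + D_5/(1+r)^5 + TV/(1+r)^5
    = 0.39888 + 0.39777 + 0.39665 + 0.39555 + 0.39444 + 6.43191 = 8.41519

$8.42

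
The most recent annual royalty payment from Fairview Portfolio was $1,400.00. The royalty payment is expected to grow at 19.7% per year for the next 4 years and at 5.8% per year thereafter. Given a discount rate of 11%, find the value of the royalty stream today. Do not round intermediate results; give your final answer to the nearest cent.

$45307.50

D_1 = 1675.80000
D_2 = 2005.93260
D_3 = 2401.10132
D_4 = 2874.11828
Terminal value at year 4: TV = D_4×(1+g_2)/(r−g_2) = 3040.81714/0.052 = 58477.25275
P_0 = D_1/(1+r)^1 + D_2/(1+r)^2 + D_3/(1+r)^3 + D_4/(1+r)^4 + TV/(1+r)^4
    = 1509.72973 + 1628.05990 + 1755.66459 + 1893.27074 + 38520.77767 = 45307.50263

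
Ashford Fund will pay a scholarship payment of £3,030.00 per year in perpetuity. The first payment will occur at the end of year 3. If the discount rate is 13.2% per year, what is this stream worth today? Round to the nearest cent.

Value at end of year 2: C / r = £3,030.00 / 0.132 = £22,954.5455
Discount to today: PV = £22,954.5455 / (1 + 0.132)^2 = £22,954.5455 / 1.281424 = £17,913.31

£17913.31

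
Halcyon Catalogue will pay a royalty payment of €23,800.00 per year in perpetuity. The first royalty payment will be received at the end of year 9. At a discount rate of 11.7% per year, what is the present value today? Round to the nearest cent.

Value at end of year 8: C / r = €23,800.00 / 0.117 = €203,418.8034
Discount to today: PV = €203,418.8034 / (1 + 0.117)^8 = €203,418.8034 / 2.423402 = €83,939.37

€83939.37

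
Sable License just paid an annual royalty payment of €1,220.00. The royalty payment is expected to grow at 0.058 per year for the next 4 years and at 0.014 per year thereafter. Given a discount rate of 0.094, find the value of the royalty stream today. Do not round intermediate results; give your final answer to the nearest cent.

€18017.90

D_1 = 1290.76000
D_2 = 1365.62408
D_3 = 1444.83028
D_4 = 1528.63043
Terminal value at year 4: TV = D_4×(1+g_2)/(r−g_2) = 1550.03126/0.08 = 19375.39073
P_0 = D_1/(1+r)^1 + D_2/(1+r)^2 + D_3/(1+r)^3 + D_4/(1+r)^4 + TV/(1+r)^4
    = 1179.85375 + 1141.02858 + 1103.48102 + 1067.16903 + 13526.36746 = 18017.89984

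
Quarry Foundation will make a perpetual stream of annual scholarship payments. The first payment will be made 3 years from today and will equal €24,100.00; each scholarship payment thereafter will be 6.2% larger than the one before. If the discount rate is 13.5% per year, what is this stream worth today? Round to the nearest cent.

Value at end of year 2: C₁ / (r − g) = €24,100.00 / (0.135 − 0.062) = €330,136.9863
Discount to today: PV = €330,136.9863 / (1 + 0.135)^2 = €330,136.9863 / 1.288225 = €256,272.77

€256272.77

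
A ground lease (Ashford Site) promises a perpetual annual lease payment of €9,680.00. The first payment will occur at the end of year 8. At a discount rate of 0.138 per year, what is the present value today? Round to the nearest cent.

Value at end of year 7: C / r = €9,680.00 / 0.138 = €70,144.9275
Discount to today: PV = €70,144.9275 / (1 + 0.138)^7 = €70,144.9275 / 2.471700 = €28,379.22

€28379.22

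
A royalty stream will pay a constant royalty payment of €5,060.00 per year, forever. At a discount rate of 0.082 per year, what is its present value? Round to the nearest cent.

€61707.32

Level perpetuity: PV = C / r = €5,060.00 / 0.082 = €61,707.32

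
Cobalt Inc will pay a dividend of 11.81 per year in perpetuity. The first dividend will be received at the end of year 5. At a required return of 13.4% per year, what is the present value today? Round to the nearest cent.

53.30

Value at end of year 4: C / r = 11.81 / 0.134 = 88.1343
Discount to today: PV = 88.1343 / (1 + 0.134)^4 = 88.1343 / 1.653683 = 53.30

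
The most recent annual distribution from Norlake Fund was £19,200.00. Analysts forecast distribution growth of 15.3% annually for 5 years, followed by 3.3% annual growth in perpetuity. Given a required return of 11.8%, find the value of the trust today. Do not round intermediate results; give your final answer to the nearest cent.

£377621.46

D_1 = 22137.60000
D_2 = 25524.65280
D_3 = 29429.92468
D_4 = 33932.70315
D_5 = 39124.40674
Terminal value at year 5: TV = D_5×(1+g_2)/(r−g_2) = 40415.51216/0.085 = 475476.61364
P_0 = D_1/(1+r)^1 + D_2/(1+r)^2 + D_3/(1+r)^3 + D_4/(1+r)^4 + D_5/(1+r)^5 + TV/(1+r)^5
    = 19801.07335 + 20420.96383 + 21060.26056 + 21719.57104 + 22399.52183 + 272220.07119 = 377621.46180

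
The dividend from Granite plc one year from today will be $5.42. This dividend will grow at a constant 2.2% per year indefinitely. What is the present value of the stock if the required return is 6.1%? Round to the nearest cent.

$138.97

Growing perpetuity: P = D₁ / (r − g) = $5.4200 / (0.061 − 0.022) = $138.97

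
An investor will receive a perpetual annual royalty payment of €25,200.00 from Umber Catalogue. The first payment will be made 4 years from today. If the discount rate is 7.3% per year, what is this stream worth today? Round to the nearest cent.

€279433.53

Value at end of year 3: C / r = €25,200.00 / 0.073 = €345,205.4795
Discount to today: PV = €345,205.4795 / (1 + 0.073)^3 = €345,205.4795 / 1.235376 = €279,433.53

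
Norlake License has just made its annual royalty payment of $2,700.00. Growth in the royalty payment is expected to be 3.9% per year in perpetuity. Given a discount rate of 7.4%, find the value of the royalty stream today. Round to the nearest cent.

$80151.43

D₁ = D₀ × (1 + g) = $2,700.00 × 1.039 = $2,805.3000
Growing perpetuity: P = D₁ / (r − g) = $2,805.3000 / (0.074 − 0.039) = $80,151.43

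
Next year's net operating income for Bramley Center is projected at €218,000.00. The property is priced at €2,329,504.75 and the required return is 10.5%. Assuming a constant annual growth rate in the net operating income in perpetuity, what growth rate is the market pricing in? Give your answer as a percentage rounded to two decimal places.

1.14%

P = D₁/(r−g) ⇒ g = r − D₁/P = 0.105 − €218,000.00/€2,329,504.75 = 0.011418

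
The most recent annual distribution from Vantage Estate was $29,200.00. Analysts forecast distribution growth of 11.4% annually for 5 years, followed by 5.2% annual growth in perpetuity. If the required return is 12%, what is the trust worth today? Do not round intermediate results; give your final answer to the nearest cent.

D_1 = 32528.80000
D_2 = 36237.08320
D_3 = 40368.11068
D_4 = 44970.07530
D_5 = 50096.66389
Terminal value at year 5: TV = D_5×(1+g_2)/(r−g_2) = 52701.69041/0.068 = 775024.85896
P_0 = D_1/(1+r)^1 + D_2/(1+r)^2 + D_3/(1+r)^3 + D_4/(1+r)^4 + D_5/(1+r)^5 + TV/(1+r)^5
    = 29043.57143 + 28887.98087 + 28733.22383 + 28579.29584 + 28426.19247 + 439769.91883 = 583440.18326

$583440.18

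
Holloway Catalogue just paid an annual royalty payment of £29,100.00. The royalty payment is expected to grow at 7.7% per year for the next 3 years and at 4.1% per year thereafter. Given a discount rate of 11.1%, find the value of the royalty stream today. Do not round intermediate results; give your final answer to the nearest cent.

D_1 = 31340.70000
D_2 = 33753.93390
D_3 = 36352.98681
Terminal value at year 3: TV = D_3×(1+g_2)/(r−g_2) = 37843.45927/0.07 = 540620.84671
P_0 = D_1/(1+r)^1 + D_2/(1+r)^2 + D_3/(1+r)^3 + TV/(1+r)^3
    = 28209.45095 + 27346.15542 + 26509.27937 + 394230.85468 = 476295.74041

£476295.74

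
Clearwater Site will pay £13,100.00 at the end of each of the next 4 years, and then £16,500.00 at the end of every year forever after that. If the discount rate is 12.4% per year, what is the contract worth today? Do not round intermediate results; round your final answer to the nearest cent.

£122823.93

PV of 4-year annuity: £13,100.00 × [1 − (1+0.124)^−4] / 0.124 = 39456.38291
Perpetuity value at year 4: £16,500.00 / 0.124 = 133064.51613
PV of perpetuity: 133064.51613 / (1+0.124)^4 = 83367.54529
Total PV = 39456.38291 + 83367.54529 = 122823.92820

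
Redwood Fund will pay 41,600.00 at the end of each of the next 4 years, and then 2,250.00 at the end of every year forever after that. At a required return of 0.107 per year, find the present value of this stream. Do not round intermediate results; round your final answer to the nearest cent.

143895.37

PV of 4-year annuity: 41,600.00 × [1 − (1+0.107)^−4] / 0.107 = 129892.78510
Perpetuity value at year 4: 2,250.00 / 0.107 = 21028.03738
PV of perpetuity: 21028.03738 / (1+0.107)^4 = 14002.58627
Total PV = 129892.78510 + 14002.58627 = 143895.37137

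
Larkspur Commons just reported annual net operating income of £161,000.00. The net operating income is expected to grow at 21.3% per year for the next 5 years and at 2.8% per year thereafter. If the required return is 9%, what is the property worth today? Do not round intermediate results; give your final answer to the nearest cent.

£5678309.29

D_1 = 195293.00000
D_2 = 236890.40900
D_3 = 287348.06612
D_4 = 348553.20420
D_5 = 422795.03669
Terminal value at year 5: TV = D_5×(1+g_2)/(r−g_2) = 434633.29772/0.062 = 7010214.47939
P_0 = D_1/(1+r)^1 + D_2/(1+r)^2 + D_3/(1+r)^3 + D_4/(1+r)^4 + D_5/(1+r)^5 + TV/(1+r)^5
    = 179167.88991 + 199385.91785 + 221885.42968 + 246923.87725 + 274787.76432 + 4556158.41484 = 5678309.29385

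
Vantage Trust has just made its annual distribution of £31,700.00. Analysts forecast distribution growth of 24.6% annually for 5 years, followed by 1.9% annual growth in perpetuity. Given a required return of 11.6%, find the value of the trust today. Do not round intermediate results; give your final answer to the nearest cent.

£801018.06

D_1 = 39498.20000
D_2 = 49214.75720
D_3 = 61321.58747
D_4 = 76406.69799
D_5 = 95202.74569
Terminal value at year 5: TV = D_5×(1+g_2)/(r−g_2) = 97011.59786/0.097 = 1000119.56559
P_0 = D_1/(1+r)^1 + D_2/(1+r)^2 + D_3/(1+r)^3 + D_4/(1+r)^4 + D_5/(1+r)^5 + TV/(1+r)^5
    = 35392.65233 + 39515.45233 + 44118.50682 + 49257.75940 + 54995.67044 + 577738.02249 = 801018.06381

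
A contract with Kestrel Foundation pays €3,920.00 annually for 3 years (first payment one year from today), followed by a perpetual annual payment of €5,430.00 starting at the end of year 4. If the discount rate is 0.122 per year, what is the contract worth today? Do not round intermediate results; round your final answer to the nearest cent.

PV of 3-year annuity: €3,920.00 × [1 − (1+0.122)^−3] / 0.122 = 9382.91466
Perpetuity value at year 3: €5,430.00 / 0.122 = 44508.19672
PV of perpetuity: 44508.19672 / (1+0.122)^3 = 31510.94503
Total PV = 9382.91466 + 31510.94503 = 40893.85970

€40893.86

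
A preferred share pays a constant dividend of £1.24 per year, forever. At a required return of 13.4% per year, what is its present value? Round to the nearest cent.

Level perpetuity: PV = C / r = £1.24 / 0.134 = £9.25

£9.25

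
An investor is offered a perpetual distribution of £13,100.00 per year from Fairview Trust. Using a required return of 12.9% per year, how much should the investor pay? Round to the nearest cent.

Level perpetuity: PV = C / r = £13,100.00 / 0.129 = £101,550.39

£101550.39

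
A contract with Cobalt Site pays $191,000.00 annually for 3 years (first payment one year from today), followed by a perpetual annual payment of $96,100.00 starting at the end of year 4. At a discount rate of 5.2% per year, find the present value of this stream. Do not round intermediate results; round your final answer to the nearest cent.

PV of 3-year annuity: $191,000.00 × [1 − (1+0.052)^−3] / 0.052 = 518197.21928
Perpetuity value at year 3: $96,100.00 / 0.052 = 1848076.92308
PV of perpetuity: 1848076.92308 / (1+0.052)^3 = 1587350.46877
Total PV = 518197.21928 + 1587350.46877 = 2105547.68805

$2105547.69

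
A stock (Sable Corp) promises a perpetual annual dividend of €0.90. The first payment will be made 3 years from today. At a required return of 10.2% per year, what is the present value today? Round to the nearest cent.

Value at end of year 2: C / r = €0.90 / 0.102 = €8.8235
Discount to today: PV = €8.8235 / (1 + 0.102)^2 = €8.8235 / 1.214404 = €7.27

€7.27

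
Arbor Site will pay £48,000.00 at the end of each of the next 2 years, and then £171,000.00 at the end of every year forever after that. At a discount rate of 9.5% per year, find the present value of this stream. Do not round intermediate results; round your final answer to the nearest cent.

£1585087.88

PV of 2-year annuity: £48,000.00 × [1 − (1+0.095)^−2] / 0.095 = 83868.14287
Perpetuity value at year 2: £171,000.00 / 0.095 = 1800000.00000
PV of perpetuity: 1800000.00000 / (1+0.095)^2 = 1501219.74104
Total PV = 83868.14287 + 1501219.74104 = 1585087.88391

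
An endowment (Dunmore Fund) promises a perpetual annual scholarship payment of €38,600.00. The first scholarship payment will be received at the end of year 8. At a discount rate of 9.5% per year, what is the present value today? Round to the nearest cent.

€215260.76

Value at end of year 7: C / r = €38,600.00 / 0.095 = €406,315.7895
Discount to today: PV = €406,315.7895 / (1 + 0.095)^7 = €406,315.7895 / 1.887552 = €215,260.76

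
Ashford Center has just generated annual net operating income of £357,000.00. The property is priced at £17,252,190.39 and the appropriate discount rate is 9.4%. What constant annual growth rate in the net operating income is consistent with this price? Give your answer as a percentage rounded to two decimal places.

P = D₀(1+g)/(r−g) ⇒ P(r−g) = D₀(1+g) ⇒ g(P+D₀) = P·r − D₀
g = (P·r − D₀)/(P + D₀) = (£17,252,190.39×0.094 − £357,000.00) / (£17,252,190.39 + £357,000.00) = 0.071821

7.18%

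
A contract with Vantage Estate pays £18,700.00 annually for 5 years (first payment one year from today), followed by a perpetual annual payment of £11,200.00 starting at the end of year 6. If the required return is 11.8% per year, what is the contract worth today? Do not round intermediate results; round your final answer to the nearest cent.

£122085.57

PV of 5-year annuity: £18,700.00 × [1 − (1+0.118)^−5] / 0.118 = 67744.64509
Perpetuity value at year 5: £11,200.00 / 0.118 = 94915.25424
PV of perpetuity: 94915.25424 / (1+0.118)^5 = 54340.92135
Total PV = 67744.64509 + 54340.92135 = 122085.56644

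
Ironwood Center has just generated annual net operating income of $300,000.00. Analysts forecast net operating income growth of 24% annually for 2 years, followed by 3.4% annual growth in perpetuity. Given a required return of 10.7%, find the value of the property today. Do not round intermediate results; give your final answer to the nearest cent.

$6044177.15

D_1 = 372000.00000
D_2 = 461280.00000
Terminal value at year 2: TV = D_2×(1+g_2)/(r−g_2) = 476963.52000/0.073 = 6533746.84932
P_0 = D_1/(1+r)^1 + D_2/(1+r)^2 + TV/(1+r)^2
    = 336043.36043 + 376417.13364 + 5331716.66003 = 6044177.15410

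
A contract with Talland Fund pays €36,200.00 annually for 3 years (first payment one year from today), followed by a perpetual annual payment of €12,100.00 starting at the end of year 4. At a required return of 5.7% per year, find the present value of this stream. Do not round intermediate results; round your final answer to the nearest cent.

PV of 3-year annuity: €36,200.00 × [1 − (1+0.057)^−3] / 0.057 = 97302.63472
Perpetuity value at year 3: €12,100.00 / 0.057 = 212280.70175
PV of perpetuity: 212280.70175 / (1+0.057)^3 = 179756.89291
Total PV = 97302.63472 + 179756.89291 = 277059.52763

€277059.53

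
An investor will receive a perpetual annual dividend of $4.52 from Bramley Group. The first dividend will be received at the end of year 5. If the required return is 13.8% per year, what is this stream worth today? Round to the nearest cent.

$19.53

Value at end of year 4: C / r = $4.52 / 0.138 = $32.7536
Discount to today: PV = $32.7536 / (1 + 0.138)^4 = $32.7536 / 1.677139 = $19.53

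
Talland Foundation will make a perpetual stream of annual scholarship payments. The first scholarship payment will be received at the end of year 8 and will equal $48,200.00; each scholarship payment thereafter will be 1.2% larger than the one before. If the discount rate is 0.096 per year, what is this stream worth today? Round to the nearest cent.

$302060.46

Value at end of year 7: C₁ / (r − g) = $48,200.00 / (0.096 − 0.012) = $573,809.5238
Discount to today: PV = $573,809.5238 / (1 + 0.096)^7 = $573,809.5238 / 1.899651 = $302,060.46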